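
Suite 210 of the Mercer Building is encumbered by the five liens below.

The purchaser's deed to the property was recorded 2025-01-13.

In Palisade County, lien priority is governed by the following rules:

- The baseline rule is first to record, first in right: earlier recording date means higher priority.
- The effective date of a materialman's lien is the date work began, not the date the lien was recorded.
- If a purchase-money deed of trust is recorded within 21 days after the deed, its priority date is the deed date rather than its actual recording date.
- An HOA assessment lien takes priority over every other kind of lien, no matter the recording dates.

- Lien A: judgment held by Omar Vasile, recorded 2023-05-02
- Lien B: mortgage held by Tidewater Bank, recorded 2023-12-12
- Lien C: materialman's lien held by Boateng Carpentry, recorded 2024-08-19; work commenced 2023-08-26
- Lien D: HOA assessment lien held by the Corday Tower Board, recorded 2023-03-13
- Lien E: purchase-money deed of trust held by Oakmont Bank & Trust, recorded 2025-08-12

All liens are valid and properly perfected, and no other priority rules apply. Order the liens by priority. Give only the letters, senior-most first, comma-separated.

Effective dates: C's effective date is 2023-08-26, when work began; E missed the 21-day window (211 days after the deed), so its recording date stands.
D, as an HOA assessment lien, has superpriority and ranks first.
The other liens, earliest effective date first: A (2023-05-02), C (2023-08-26), B (2023-12-12), E (2025-08-12).

D, A, C, B, E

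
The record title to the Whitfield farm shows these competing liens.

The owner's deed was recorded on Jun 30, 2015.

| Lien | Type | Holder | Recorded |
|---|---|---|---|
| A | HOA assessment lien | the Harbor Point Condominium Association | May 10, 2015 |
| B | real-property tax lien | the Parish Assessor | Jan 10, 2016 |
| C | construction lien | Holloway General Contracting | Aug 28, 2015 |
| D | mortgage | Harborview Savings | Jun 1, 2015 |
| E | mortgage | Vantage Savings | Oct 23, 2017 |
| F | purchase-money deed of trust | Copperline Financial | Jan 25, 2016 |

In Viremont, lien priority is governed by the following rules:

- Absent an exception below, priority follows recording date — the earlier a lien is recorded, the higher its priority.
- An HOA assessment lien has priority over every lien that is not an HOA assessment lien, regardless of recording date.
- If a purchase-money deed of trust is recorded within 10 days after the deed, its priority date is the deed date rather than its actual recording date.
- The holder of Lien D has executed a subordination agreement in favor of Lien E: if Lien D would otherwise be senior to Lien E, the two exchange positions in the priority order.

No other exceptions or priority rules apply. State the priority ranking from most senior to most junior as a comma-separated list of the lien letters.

Effective dates: F was recorded 209 days after the deed, outside the 10-day window, so it keeps its recording date.
A, as an HOA assessment lien, has superpriority and ranks first.
Ordering the rest by effective date: D (Jun 1, 2015), C (Aug 28, 2015), B (Jan 10, 2016), F (Jan 25, 2016), E (Oct 23, 2017).
The subordination applies — D was senior to E — so D and E swap.

A, E, C, B, F, D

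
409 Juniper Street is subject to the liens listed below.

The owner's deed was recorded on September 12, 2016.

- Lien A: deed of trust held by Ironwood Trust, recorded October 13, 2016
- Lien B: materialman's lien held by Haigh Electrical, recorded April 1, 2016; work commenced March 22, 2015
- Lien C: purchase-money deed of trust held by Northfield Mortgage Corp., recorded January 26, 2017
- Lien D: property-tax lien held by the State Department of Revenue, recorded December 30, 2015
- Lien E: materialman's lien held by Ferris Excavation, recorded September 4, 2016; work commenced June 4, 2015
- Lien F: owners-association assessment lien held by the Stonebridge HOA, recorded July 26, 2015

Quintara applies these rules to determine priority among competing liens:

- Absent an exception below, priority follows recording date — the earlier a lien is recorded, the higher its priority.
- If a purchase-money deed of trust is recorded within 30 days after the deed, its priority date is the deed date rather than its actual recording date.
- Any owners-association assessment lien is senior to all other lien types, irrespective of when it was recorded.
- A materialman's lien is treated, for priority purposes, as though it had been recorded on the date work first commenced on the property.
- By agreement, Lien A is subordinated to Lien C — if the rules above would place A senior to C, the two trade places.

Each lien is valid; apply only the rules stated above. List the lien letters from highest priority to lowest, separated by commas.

Effective dates after the stated exceptions: B's effective date is March 22, 2015, when work began; C was recorded 136 days after the deed — beyond 30 days — so no relation-back applies; E is treated as recorded June 4, 2015, the work-commencement date.
F is an owners-association assessment lien and takes priority over every other lien.
Remaining liens by effective date: B (March 22, 2015), E (June 4, 2015), D (December 30, 2015), A (October 13, 2016), C (January 26, 2017).
A is senior to C before the subordination, so the two trade places.

F, B, E, D, C, A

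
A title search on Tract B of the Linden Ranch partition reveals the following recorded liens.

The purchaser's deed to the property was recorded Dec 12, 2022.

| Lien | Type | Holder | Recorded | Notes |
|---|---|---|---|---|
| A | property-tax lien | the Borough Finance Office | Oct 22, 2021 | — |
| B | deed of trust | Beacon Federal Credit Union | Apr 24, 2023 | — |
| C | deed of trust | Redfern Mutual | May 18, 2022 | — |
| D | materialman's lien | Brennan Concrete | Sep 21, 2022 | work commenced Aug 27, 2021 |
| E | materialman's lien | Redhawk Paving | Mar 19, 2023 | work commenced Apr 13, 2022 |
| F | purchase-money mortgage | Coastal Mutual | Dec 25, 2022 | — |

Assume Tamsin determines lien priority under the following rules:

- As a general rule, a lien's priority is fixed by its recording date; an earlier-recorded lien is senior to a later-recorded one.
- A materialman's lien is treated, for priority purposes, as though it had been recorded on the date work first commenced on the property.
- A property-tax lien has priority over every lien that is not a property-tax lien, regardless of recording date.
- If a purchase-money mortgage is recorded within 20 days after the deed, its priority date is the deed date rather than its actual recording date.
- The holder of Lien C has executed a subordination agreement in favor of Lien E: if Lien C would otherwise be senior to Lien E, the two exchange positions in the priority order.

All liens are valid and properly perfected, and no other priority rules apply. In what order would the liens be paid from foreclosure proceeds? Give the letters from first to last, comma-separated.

Adjusting effective dates: D is treated as recorded Aug 27, 2021, the work-commencement date; E is treated as recorded Apr 13, 2022, the work-commencement date; F's effective date is the deed date, Dec 12, 2022.
A is a property-tax lien, so it outranks all other liens regardless of date.
The other liens, earliest effective date first: D (Aug 27, 2021), E (Apr 13, 2022), C (May 18, 2022), F (Dec 12, 2022), B (Apr 24, 2023).
C is already junior to E, so the subordination agreement changes nothing.

A, D, E, C, F, B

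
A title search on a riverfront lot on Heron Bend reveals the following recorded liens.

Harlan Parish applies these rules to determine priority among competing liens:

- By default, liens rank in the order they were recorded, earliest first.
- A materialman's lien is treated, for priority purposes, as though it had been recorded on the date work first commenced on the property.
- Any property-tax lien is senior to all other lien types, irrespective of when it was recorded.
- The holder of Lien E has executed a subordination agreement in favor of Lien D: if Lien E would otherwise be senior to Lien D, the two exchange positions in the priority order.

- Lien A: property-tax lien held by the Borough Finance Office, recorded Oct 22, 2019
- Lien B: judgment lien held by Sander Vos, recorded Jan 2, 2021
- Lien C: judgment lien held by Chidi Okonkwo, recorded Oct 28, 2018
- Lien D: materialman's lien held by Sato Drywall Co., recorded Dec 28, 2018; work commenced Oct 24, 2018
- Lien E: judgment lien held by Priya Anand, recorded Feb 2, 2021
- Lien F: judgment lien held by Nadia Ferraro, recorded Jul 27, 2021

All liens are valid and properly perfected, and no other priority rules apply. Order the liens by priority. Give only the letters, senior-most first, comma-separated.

A, D, C, B, E, F

First, effective dates: D is treated as recorded Oct 24, 2018, the work-commencement date.
A is a property-tax lien and takes priority over every other lien.
The other liens, earliest effective date first: D (Oct 24, 2018), C (Oct 28, 2018), B (Jan 2, 2021), E (Feb 2, 2021), F (Jul 27, 2021).
Since E is not senior to D, the subordination leaves the order unchanged.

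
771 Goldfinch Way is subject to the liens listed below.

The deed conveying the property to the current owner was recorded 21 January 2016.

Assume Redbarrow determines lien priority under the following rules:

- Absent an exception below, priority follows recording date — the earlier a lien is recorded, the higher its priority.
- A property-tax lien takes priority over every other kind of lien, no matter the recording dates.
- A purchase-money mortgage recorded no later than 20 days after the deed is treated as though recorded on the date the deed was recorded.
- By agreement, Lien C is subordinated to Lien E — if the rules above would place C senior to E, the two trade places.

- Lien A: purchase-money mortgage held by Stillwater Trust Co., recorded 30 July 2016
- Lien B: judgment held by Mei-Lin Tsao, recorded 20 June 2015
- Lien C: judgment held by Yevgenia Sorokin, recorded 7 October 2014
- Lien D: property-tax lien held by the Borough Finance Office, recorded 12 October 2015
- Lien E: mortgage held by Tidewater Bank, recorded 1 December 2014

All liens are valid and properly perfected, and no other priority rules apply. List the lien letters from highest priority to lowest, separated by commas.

Adjusting effective dates: A was recorded 191 days after the deed — beyond 20 days — so no relation-back applies.
D is a property-tax lien, so it outranks all other liens regardless of date.
The other liens, earliest effective date first: C (7 October 2014), E (1 December 2014), B (20 June 2015), A (30 July 2016).
Because C would otherwise rank above E, the subordination swaps them.

D, E, C, B, A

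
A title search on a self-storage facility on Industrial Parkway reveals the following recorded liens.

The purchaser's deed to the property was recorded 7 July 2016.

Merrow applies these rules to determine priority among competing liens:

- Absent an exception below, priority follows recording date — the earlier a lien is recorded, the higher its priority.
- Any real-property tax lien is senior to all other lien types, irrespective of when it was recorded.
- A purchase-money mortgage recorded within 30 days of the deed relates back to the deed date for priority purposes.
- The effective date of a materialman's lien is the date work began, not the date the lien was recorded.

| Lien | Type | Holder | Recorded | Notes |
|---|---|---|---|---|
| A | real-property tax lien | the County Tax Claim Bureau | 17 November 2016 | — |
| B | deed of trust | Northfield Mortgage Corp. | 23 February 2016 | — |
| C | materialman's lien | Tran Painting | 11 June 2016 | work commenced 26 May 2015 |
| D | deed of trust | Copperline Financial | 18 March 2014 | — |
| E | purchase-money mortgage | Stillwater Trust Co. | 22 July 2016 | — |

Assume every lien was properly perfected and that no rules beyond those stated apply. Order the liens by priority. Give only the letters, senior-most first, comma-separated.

A, D, C, B, E

First, effective dates: C's effective date is 26 May 2015, when work began; E relates back to the deed date 7 July 2016.
A is a real-property tax lien and takes priority over every other lien.
Among the remaining liens, by effective date: D (18 March 2014), C (26 May 2015), B (23 February 2016), E (7 July 2016).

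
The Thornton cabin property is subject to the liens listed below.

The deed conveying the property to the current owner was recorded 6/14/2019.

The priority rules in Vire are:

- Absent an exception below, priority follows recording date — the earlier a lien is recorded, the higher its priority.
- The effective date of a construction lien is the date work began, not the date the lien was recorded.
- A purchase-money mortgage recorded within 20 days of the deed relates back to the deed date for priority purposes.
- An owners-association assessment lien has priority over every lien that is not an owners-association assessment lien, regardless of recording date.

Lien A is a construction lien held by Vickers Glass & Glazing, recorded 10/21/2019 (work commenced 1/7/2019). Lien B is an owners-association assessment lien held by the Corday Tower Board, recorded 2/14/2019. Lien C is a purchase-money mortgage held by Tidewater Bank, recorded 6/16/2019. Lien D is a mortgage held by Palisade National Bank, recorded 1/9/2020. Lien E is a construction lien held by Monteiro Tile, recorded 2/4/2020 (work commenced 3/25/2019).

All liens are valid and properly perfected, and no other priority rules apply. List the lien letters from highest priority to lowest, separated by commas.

Effective dates: A's effective date is 1/7/2019, when work began; C was recorded within the 20-day window, so its effective date is the deed date 6/14/2019; E relates back to 3/25/2019 (work commenced).
As an owners-association assessment lien, B is senior to every other lien.
Among the remaining liens, by effective date: A (1/7/2019), E (3/25/2019), C (6/14/2019), D (1/9/2020).

B, A, E, C, D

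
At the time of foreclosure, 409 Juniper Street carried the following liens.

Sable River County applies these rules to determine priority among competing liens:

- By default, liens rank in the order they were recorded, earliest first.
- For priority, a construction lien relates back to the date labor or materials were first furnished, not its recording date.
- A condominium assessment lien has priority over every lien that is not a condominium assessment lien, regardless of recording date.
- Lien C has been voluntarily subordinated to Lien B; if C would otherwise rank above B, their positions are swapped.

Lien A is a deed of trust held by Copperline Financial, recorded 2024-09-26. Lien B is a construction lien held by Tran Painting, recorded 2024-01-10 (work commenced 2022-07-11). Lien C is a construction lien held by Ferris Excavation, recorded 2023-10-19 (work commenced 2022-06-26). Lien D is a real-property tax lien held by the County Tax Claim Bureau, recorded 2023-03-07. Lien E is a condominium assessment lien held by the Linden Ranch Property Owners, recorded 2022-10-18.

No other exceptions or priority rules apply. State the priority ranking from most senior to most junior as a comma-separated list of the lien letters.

E, B, C, D, A

Adjusting effective dates: B relates back to 2022-07-11 (work commenced); C's effective date is 2022-06-26, when work began.
E is a condominium assessment lien and takes priority over every other lien.
Remaining liens by effective date: C (2022-06-26), B (2022-07-11), D (2023-03-07), A (2024-09-26).
The subordination applies — C was senior to B — so C and B swap.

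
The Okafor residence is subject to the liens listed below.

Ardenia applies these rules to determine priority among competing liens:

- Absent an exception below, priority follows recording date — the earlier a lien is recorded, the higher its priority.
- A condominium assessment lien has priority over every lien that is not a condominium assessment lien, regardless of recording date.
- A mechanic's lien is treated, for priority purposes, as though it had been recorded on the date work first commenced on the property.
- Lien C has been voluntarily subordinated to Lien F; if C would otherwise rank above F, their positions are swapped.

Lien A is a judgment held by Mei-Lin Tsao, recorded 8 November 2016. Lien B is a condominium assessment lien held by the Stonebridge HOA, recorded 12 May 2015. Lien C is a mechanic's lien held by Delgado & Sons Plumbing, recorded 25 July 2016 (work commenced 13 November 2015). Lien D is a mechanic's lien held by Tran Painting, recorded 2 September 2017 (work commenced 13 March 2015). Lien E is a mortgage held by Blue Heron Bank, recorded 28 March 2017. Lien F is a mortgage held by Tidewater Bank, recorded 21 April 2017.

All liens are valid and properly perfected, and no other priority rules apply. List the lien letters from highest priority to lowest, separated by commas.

Effective dates: C's effective date is 13 November 2015, when work began; D relates back to 13 March 2015 (work commenced).
B is a condominium assessment lien and takes priority over every other lien.
Among the remaining liens, by effective date: D (13 March 2015), C (13 November 2015), A (8 November 2016), E (28 March 2017), F (21 April 2017).
C is senior to F before the subordination, so the two trade places.

B, D, F, A, E, C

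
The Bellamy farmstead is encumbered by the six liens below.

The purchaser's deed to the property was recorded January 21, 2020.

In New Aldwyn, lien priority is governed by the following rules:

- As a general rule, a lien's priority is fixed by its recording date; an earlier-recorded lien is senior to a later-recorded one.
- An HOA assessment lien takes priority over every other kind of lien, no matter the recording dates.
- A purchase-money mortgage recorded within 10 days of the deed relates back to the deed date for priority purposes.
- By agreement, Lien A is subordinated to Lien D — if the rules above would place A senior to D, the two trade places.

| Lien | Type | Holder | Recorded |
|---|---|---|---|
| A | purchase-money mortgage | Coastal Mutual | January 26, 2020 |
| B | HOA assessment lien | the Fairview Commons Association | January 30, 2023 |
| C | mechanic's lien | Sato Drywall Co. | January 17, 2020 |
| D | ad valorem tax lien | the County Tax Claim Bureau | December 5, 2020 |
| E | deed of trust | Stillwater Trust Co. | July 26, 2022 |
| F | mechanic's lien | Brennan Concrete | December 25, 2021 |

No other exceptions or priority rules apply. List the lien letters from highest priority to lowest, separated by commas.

B, C, D, A, F, E

Effective dates after the stated exceptions: A's effective date is the deed date, January 21, 2020.
B, as an HOA assessment lien, has superpriority and ranks first.
The other liens, earliest effective date first: C (January 17, 2020), A (January 21, 2020), D (December 5, 2020), F (December 25, 2021), E (July 26, 2022).
A would otherwise be senior to D, so under the subordination agreement A and D exchange positions.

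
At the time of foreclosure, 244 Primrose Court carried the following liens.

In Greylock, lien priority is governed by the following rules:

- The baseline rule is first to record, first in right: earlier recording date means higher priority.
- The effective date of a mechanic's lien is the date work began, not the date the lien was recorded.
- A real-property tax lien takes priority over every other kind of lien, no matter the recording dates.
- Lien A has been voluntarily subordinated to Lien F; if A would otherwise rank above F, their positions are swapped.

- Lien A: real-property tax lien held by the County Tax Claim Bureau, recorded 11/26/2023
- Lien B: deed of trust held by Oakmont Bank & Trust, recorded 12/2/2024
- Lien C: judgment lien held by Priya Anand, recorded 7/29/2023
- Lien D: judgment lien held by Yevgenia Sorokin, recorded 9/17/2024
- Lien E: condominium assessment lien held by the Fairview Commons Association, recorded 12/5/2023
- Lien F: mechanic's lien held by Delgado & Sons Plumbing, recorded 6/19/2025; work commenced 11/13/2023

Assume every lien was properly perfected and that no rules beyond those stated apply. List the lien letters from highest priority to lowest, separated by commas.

Adjusting effective dates: F is treated as recorded 11/13/2023, the work-commencement date.
A is a real-property tax lien and takes priority over every other lien.
Remaining liens by effective date: C (7/29/2023), F (11/13/2023), E (12/5/2023), D (9/17/2024), B (12/2/2024).
A is senior to F before the subordination, so the two trade places.

F, C, A, E, D, B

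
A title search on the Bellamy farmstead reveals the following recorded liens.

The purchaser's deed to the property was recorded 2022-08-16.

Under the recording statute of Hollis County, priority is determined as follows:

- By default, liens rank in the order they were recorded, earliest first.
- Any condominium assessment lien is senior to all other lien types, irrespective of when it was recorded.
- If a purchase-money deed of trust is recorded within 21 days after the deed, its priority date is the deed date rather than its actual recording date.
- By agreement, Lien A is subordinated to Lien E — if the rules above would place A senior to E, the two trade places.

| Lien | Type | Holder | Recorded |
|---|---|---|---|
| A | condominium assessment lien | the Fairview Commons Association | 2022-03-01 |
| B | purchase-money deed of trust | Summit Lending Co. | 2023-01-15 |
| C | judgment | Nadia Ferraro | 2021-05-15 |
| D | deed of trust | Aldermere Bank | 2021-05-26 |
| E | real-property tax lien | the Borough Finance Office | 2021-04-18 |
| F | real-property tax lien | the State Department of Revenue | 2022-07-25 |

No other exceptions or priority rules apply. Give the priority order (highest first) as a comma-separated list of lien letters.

E, A, C, D, F, B

Adjusting effective dates: B was recorded 152 days after the deed — beyond 21 days — so no relation-back applies.
A is a condominium assessment lien and takes priority over every other lien.
Remaining liens by effective date: E (2021-04-18), C (2021-05-15), D (2021-05-26), F (2022-07-25), B (2023-01-15).
A is senior to E before the subordination, so the two trade places.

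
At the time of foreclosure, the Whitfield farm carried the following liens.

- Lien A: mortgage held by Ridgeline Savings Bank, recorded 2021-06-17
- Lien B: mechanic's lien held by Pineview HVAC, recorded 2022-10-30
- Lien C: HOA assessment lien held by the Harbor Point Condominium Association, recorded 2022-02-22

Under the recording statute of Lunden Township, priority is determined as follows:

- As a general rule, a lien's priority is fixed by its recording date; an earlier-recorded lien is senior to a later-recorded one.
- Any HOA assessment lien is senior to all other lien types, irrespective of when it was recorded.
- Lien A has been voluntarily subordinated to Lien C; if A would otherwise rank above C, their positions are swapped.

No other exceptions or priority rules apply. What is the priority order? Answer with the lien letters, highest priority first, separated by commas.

C, A, B

As an HOA assessment lien, C is senior to every other lien.
The other liens, earliest effective date first: A (2021-06-17), B (2022-10-30).
A already ranks below C; the subordination has no effect.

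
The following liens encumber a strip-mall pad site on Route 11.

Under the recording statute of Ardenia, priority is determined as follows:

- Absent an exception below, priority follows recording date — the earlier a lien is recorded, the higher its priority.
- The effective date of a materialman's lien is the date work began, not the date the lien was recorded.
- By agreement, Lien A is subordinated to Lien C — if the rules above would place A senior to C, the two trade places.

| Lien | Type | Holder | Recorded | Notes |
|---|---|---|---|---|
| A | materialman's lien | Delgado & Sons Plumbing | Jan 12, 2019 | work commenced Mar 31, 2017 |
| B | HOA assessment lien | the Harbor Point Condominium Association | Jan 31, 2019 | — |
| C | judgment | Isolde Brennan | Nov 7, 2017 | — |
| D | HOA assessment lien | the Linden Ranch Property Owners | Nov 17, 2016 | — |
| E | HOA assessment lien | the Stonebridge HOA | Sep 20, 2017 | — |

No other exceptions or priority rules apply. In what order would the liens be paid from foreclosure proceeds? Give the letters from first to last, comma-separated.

D, C, E, A, B

Effective dates after the stated exceptions: A relates back to Mar 31, 2017 (work commenced).
Sorted by effective date: D (Nov 17, 2016), A (Mar 31, 2017), E (Sep 20, 2017), C (Nov 7, 2017), B (Jan 31, 2019).
The subordination applies — A was senior to C — so A and C swap.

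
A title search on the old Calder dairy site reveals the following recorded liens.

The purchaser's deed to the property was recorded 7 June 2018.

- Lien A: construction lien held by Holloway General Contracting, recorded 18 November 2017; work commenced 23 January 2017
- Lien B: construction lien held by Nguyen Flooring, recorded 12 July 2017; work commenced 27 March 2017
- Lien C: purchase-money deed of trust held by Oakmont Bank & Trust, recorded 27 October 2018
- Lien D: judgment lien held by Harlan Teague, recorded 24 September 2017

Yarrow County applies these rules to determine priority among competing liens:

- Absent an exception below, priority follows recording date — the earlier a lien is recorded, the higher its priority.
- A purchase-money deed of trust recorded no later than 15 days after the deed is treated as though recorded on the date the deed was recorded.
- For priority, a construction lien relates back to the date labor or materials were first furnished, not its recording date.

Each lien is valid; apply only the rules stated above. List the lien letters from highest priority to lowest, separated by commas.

Effective dates after the stated exceptions: A is treated as recorded 23 January 2017, the work-commencement date; B relates back to 27 March 2017 (work commenced); C was recorded 142 days after the deed, outside the 15-day window, so it keeps its recording date.
Sorted by effective date: A (23 January 2017), B (27 March 2017), D (24 September 2017), C (27 October 2018).

A, B, D, C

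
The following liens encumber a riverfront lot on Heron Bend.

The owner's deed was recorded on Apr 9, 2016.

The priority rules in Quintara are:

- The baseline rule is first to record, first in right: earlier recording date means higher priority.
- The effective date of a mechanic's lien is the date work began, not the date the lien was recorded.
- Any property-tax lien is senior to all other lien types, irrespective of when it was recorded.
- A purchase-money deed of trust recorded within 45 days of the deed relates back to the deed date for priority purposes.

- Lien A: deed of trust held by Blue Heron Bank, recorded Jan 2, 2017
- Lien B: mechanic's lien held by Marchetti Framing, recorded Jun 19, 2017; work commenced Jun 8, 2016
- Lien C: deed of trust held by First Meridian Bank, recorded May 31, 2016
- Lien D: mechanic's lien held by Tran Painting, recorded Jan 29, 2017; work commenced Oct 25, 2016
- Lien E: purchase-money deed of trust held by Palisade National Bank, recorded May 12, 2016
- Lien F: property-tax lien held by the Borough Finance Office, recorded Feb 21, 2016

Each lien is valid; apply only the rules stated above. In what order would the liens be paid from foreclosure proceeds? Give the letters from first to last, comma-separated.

F, E, C, B, D, A

First, effective dates: B's effective date is Jun 8, 2016, when work began; D is treated as recorded Oct 25, 2016, the work-commencement date; E relates back to the deed date Apr 9, 2016.
F is a property-tax lien, so it outranks all other liens regardless of date.
Among the remaining liens, by effective date: E (Apr 9, 2016), C (May 31, 2016), B (Jun 8, 2016), D (Oct 25, 2016), A (Jan 2, 2017).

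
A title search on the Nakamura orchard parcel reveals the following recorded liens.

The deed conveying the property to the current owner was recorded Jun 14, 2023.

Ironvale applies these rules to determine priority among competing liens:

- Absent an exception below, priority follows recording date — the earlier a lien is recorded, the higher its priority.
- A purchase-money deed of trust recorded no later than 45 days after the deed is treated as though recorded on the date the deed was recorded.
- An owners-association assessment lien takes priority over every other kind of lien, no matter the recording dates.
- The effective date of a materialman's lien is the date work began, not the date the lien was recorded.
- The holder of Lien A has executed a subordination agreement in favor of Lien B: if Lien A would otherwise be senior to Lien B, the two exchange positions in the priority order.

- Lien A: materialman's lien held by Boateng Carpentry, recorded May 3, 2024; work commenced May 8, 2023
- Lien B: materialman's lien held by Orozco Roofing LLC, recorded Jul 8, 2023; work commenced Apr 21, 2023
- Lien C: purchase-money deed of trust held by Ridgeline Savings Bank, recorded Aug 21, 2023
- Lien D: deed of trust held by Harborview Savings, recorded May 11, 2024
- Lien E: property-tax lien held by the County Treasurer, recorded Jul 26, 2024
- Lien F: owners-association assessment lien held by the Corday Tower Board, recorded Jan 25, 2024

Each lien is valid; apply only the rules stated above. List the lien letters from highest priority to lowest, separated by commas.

First, effective dates: A's effective date is May 8, 2023, when work began; B relates back to Apr 21, 2023 (work commenced); C missed the 45-day window (68 days after the deed), so its recording date stands.
F is an owners-association assessment lien and takes priority over every other lien.
Remaining liens by effective date: B (Apr 21, 2023), A (May 8, 2023), C (Aug 21, 2023), D (May 11, 2024), E (Jul 26, 2024).
A is already junior to B, so the subordination agreement changes nothing.

F, B, A, C, D, E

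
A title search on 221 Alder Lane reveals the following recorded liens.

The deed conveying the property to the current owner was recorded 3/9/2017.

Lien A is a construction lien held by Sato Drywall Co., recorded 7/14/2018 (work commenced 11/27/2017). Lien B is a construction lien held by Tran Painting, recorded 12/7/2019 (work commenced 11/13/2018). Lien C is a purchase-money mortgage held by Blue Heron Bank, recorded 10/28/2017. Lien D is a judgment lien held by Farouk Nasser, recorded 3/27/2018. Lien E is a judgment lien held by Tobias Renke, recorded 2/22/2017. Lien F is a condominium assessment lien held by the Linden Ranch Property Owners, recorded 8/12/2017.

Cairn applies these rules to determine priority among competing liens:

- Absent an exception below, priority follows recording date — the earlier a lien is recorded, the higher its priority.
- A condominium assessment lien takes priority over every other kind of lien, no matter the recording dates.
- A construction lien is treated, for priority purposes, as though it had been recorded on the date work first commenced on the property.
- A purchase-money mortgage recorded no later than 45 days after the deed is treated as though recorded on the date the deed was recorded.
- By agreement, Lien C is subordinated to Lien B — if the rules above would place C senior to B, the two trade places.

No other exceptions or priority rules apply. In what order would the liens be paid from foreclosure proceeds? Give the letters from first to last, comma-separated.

F, E, B, A, D, C

Effective dates after the stated exceptions: A's effective date is 11/27/2017, when work began; B is treated as recorded 11/13/2018, the work-commencement date; C was recorded 233 days after the deed — beyond 45 days — so no relation-back applies.
F is a condominium assessment lien and takes priority over every other lien.
Ordering the rest by effective date: E (2/22/2017), C (10/28/2017), A (11/27/2017), D (3/27/2018), B (11/13/2018).
Because C would otherwise rank above B, the subordination swaps them.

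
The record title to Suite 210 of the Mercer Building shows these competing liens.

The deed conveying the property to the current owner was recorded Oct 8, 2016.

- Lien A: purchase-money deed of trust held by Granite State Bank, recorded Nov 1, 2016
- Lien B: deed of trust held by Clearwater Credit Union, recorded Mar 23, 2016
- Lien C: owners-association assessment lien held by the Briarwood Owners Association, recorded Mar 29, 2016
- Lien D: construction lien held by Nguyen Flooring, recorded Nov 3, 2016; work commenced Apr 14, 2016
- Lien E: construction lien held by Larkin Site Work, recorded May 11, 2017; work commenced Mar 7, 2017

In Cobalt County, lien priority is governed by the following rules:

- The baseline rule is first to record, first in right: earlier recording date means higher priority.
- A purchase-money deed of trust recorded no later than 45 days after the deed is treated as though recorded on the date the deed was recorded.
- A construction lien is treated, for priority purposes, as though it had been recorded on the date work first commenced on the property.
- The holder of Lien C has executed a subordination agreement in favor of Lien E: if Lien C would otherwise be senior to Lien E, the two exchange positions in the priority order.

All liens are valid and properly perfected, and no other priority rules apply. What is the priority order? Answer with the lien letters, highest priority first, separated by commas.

Effective dates after the stated exceptions: A relates back to the deed date Oct 8, 2016; D's effective date is Apr 14, 2016, when work began; E relates back to Mar 7, 2017 (work commenced).
By effective date: B (Mar 23, 2016), C (Mar 29, 2016), D (Apr 14, 2016), A (Oct 8, 2016), E (Mar 7, 2017).
Because C would otherwise rank above E, the subordination swaps them.

B, E, D, A, C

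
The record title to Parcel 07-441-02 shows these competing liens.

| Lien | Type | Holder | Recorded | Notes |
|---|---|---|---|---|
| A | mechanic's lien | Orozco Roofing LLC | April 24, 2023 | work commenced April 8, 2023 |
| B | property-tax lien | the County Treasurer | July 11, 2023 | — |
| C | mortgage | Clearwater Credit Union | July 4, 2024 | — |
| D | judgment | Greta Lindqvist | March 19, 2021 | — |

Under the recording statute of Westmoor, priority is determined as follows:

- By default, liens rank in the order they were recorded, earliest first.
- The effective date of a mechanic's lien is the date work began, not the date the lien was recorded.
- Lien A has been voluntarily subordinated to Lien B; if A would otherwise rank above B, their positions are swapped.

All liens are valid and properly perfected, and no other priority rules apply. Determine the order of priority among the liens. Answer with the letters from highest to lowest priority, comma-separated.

D, B, A, C

Effective dates: A's effective date is April 8, 2023, when work began.
By effective date, earliest first: D (March 19, 2021), A (April 8, 2023), B (July 11, 2023), C (July 4, 2024).
A would otherwise be senior to B, so under the subordination agreement A and B exchange positions.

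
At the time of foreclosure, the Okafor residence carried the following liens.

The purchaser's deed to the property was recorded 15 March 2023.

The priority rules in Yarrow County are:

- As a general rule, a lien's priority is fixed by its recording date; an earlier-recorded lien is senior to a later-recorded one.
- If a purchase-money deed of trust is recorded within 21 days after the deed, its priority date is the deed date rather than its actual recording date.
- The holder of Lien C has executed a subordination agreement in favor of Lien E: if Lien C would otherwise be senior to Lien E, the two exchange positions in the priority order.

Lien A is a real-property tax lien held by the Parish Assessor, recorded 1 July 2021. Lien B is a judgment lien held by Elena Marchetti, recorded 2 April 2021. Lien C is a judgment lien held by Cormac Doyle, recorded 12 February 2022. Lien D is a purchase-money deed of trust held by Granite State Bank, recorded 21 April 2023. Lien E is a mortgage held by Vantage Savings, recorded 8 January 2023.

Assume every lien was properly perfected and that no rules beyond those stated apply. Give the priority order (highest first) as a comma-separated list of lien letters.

B, A, E, C, D

First, effective dates: D missed the 21-day window (37 days after the deed), so its recording date stands.
Sorted by effective date: B (2 April 2021), A (1 July 2021), C (12 February 2022), E (8 January 2023), D (21 April 2023).
C is senior to E before the subordination, so the two trade places.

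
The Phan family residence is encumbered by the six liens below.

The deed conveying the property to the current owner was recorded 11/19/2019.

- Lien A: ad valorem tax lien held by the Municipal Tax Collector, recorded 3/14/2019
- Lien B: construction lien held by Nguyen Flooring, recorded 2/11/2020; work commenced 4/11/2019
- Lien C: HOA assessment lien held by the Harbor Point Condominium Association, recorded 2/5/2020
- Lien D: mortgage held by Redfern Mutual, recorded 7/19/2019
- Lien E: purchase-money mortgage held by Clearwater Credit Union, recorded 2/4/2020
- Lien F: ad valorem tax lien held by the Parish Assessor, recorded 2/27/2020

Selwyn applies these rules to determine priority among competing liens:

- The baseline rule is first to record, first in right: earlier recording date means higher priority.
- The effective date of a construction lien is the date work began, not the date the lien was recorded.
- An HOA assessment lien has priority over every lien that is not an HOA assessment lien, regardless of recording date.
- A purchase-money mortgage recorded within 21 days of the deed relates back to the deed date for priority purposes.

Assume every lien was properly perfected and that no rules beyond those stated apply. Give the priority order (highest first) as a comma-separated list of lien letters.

C, A, B, D, E, F

Effective dates after the stated exceptions: B relates back to 4/11/2019 (work commenced); E was recorded 77 days after the deed, outside the 21-day window, so it keeps its recording date.
As an HOA assessment lien, C is senior to every other lien.
The other liens, earliest effective date first: A (3/14/2019), B (4/11/2019), D (7/19/2019), E (2/4/2020), F (2/27/2020).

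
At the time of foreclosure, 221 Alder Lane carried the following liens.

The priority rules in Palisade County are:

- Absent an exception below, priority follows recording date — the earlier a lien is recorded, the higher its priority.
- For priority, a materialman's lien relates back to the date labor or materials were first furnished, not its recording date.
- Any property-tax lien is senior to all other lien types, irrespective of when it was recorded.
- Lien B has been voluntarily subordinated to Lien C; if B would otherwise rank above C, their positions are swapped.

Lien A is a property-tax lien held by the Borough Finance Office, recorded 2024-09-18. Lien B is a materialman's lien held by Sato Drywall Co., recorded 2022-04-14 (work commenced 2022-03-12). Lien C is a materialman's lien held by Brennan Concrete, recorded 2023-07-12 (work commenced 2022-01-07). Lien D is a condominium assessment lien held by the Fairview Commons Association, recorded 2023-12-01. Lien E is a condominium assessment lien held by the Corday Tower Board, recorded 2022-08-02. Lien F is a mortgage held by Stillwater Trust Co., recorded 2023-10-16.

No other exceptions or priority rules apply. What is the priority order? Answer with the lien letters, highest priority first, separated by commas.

A, C, B, E, F, D

Adjusting effective dates: B is treated as recorded 2022-03-12, the work-commencement date; C's effective date is 2022-01-07, when work began.
As a property-tax lien, A is senior to every other lien.
The other liens, earliest effective date first: C (2022-01-07), B (2022-03-12), E (2022-08-02), F (2023-10-16), D (2023-12-01).
B is already junior to C, so the subordination agreement changes nothing.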